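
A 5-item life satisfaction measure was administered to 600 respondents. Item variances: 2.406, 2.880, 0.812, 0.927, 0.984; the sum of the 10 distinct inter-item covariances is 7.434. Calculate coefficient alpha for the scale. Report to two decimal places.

α = 0.81

ΣVar(i) = 2.406 + 2.880 + 0.812 + 0.927 + 0.984 = 8.009
Sum of distinct covariances = 7.434
σ²_T = ΣVar(i) + 2·Σcov = 8.009 + 2 × 7.434 = 22.877
α = (5/4)·(1 − 8.009/22.877) = 0.81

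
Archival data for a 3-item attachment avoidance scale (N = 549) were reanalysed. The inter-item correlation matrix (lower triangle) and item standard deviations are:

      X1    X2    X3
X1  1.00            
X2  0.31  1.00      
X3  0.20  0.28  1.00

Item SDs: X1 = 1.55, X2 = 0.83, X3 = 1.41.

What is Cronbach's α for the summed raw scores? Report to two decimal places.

Σσ²ᵢ = 1.55² + 0.83² + 1.41² = 5.0795
Covariances σ_ij = r_ij · s_i · s_j:
  σ(X1,X2) = 0.31 × 1.55 × 0.83 = 0.3988
  σ(X1,X3) = 0.20 × 1.55 × 1.41 = 0.4371
  σ(X2,X3) = 0.28 × 0.83 × 1.41 = 0.3277
σ²_T = Σσ²ᵢ + 2·Σσ_ij = 5.0795 + 2 × 1.1636 = 7.4067
α = (3/2)·(1 − 5.0795/7.4067) = 0.47

α = 0.47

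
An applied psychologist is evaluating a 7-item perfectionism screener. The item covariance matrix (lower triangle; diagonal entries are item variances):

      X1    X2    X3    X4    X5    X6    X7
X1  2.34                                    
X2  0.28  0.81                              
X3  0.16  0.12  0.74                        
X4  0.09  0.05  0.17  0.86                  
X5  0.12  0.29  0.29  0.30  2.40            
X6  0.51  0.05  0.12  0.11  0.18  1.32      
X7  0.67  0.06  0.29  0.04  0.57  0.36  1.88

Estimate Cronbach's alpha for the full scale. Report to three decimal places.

Cronbach's alpha = 0.563

ΣVar(i) = 2.34 + 0.81 + 0.74 + 0.86 + 2.40 + 1.32 + 1.88 = 10.35
Σ_{i<j} σ_ij = 4.83
σ²_total = 10.35 + 2 × 4.83 = 20.01
α = (k/(k−1))·(1 − ΣVar(i)/σ²_total) = (7/6)·(1 − 10.35/20.01) = 0.563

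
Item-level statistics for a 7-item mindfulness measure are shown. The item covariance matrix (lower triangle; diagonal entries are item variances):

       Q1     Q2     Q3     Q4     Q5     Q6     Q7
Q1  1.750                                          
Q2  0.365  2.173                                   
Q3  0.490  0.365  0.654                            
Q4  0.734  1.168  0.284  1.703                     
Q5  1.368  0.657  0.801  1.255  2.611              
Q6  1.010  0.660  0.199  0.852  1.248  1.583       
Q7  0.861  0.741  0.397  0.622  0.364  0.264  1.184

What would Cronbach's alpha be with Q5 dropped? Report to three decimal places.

Remaining items: Q1, Q2, Q3, Q4, Q6, Q7 (k = 6).
ΣVar(i) = 1.750 + 2.173 + 0.654 + 1.703 + 1.583 + 1.184 = 9.047
Var(T) = 9.047 + 2 × 9.012 = 27.071
α (item deleted) = (6/5)·(1 − 9.047/27.071) = 0.799

α = 0.799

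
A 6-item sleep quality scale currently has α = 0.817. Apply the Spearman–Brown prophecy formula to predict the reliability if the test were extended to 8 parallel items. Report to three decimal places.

predicted reliability = 0.856

Length factor m = 8/6 = 1.3333
α' = m·α / (1 + (m−1)·α)
   = 8/6 × 0.817 / (1 + (8/6 − 1) × 0.817)
   = 1.0893 / 1.2723 = 0.856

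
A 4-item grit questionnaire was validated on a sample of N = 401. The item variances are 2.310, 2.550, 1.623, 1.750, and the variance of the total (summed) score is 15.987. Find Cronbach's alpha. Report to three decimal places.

Cronbach's alpha = 0.647

Σσ²ᵢ = 2.310 + 2.550 + 1.623 + 1.750 = 8.233
α = (k/(k−1))·(1 − Σσ²ᵢ/σ²_T) = (4/3)·(1 − 8.233/15.987) = 0.647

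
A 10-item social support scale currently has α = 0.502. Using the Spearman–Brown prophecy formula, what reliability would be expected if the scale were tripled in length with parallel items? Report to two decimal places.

predicted reliability = 0.75

Length factor m = 3
α' = m·α / (1 + (m−1)·α)
   = 3 × 0.502 / (1 + (3 − 1) × 0.502)
   = 1.5060 / 2.0040 = 0.75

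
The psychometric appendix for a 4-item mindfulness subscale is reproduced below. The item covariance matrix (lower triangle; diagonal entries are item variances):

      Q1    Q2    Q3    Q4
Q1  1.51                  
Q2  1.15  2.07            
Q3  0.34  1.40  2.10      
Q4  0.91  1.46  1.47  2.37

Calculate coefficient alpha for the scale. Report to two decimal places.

Σσᵢ² = 1.51 + 2.07 + 2.10 + 2.37 = 8.05
Sum of off-diagonal covariances = 6.73
Var(T) = 8.05 + 2 × 6.73 = 21.51
α = (k/(k−1))·(1 − Σσᵢ²/Var(T)) = (4/3)·(1 − 8.05/21.51) = 0.83

coefficient alpha = 0.83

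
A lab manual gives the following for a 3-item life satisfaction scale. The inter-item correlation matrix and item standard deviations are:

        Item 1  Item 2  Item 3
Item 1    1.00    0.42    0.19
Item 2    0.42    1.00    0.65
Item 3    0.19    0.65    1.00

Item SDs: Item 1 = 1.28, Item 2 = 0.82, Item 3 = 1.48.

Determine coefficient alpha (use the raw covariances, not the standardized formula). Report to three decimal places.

Σσ²ᵢ = 1.28² + 0.82² + 1.48² = 4.5012
Covariances σ_ij = r_ij · s_i · s_j:
  σ(Item 1,Item 2) = 0.42 × 1.28 × 0.82 = 0.4408
  σ(Item 1,Item 3) = 0.19 × 1.28 × 1.48 = 0.3599
  σ(Item 2,Item 3) = 0.65 × 0.82 × 1.48 = 0.7888
σ²_T = Σσ²ᵢ + 2·Σσ_ij = 4.5012 + 2 × 1.5895 = 7.6802
α = (3/2)·(1 − 4.5012/7.6802) = 0.621

coefficient alpha = 0.621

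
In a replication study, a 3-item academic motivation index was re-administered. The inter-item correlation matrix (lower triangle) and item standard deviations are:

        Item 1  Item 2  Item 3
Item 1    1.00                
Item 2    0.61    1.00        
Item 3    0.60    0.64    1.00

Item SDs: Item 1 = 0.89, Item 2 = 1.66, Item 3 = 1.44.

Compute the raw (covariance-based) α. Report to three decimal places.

Σσ²ᵢ = 0.89² + 1.66² + 1.44² = 5.6213
Covariances σ_ij = r_ij · s_i · s_j:
  σ(Item 1,Item 2) = 0.61 × 0.89 × 1.66 = 0.9012
  σ(Item 1,Item 3) = 0.60 × 0.89 × 1.44 = 0.7690
  σ(Item 2,Item 3) = 0.64 × 1.66 × 1.44 = 1.5299
σ²_T = Σσ²ᵢ + 2·Σσ_ij = 5.6213 + 2 × 3.2001 = 12.0215
α = (3/2)·(1 − 5.6213/12.0215) = 0.799

α = 0.799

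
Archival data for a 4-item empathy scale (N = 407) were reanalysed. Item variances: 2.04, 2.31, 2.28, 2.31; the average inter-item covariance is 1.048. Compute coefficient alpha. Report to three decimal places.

ΣVar(i) = 2.04 + 2.31 + 2.28 + 2.31 = 8.94
Sum of the 6 distinct covariances = 6 × 1.048 = 6.288
Var(T) = ΣVar(i) + 2·Σcov = 8.94 + 2 × 6.288 = 21.516
α = (4/3)·(1 − 8.94/21.516) = 0.779

coefficient alpha = 0.779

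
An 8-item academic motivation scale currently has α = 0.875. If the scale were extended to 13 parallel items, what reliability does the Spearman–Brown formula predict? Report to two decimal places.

Length factor m = 13/8 = 1.6250
α' = m·α / (1 + (m−1)·α)
   = 13/8 × 0.875 / (1 + (13/8 − 1) × 0.875)
   = 1.4219 / 1.5469 = 0.92

predicted reliability = 0.92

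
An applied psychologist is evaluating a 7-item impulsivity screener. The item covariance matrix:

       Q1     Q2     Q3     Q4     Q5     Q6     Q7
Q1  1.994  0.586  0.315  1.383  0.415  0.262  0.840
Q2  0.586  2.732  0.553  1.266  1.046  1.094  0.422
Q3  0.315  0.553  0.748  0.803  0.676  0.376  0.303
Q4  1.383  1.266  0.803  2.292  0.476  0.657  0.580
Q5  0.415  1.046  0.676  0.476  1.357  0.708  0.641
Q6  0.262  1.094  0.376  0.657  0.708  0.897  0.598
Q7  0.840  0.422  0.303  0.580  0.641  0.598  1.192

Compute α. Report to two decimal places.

Σσ²ᵢ = 1.994 + 2.732 + 0.748 + 2.292 + 1.357 + 0.897 + 1.192 = 11.212
Σ_{i<j} σ_ij = 14.000
σ²_T = 11.212 + 2 × 14.000 = 39.212
α = (k/(k−1))·(1 − Σσ²ᵢ/σ²_T) = (7/6)·(1 − 11.212/39.212) = 0.83

α = 0.83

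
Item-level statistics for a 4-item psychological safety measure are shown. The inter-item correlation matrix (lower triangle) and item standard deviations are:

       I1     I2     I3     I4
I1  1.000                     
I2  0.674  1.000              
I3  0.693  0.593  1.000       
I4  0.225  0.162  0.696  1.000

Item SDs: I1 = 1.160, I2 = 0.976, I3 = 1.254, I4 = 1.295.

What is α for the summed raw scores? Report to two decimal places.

Σσ²ᵢ = 1.160² + 0.976² + 1.254² + 1.295² = 5.5477
Covariances σ_ij = r_ij · s_i · s_j:
  σ(I1,I2) = 0.674 × 1.160 × 0.976 = 0.7631
  σ(I1,I3) = 0.693 × 1.160 × 1.254 = 1.0081
  σ(I1,I4) = 0.225 × 1.160 × 1.295 = 0.3380
  σ(I2,I3) = 0.593 × 0.976 × 1.254 = 0.7258
  σ(I2,I4) = 0.162 × 0.976 × 1.295 = 0.2048
  σ(I3,I4) = 0.696 × 1.254 × 1.295 = 1.1303
σ²_T = Σσ²ᵢ + 2·Σσ_ij = 5.5477 + 2 × 4.1701 = 13.8879
α = (4/3)·(1 − 5.5477/13.8879) = 0.80

α = 0.80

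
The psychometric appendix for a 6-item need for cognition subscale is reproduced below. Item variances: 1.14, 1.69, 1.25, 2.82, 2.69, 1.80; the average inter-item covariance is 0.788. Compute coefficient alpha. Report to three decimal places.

Σσᵢ² = 1.14 + 1.69 + 1.25 + 2.82 + 2.69 + 1.80 = 11.39
Sum of the 15 distinct covariances = 15 × 0.788 = 11.820
Var(T) = Σσᵢ² + 2·Σcov = 11.39 + 2 × 11.820 = 35.030
α = (6/5)·(1 − 11.39/35.030) = 0.810

α = 0.810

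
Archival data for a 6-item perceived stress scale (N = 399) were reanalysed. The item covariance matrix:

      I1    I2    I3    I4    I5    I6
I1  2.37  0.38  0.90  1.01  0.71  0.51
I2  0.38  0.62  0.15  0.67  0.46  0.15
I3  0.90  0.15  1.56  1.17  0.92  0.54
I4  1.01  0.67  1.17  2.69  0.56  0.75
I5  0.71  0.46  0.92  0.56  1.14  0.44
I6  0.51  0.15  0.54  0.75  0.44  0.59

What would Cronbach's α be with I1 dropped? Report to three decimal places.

Remaining items: I2, I3, I4, I5, I6 (k = 5).
Σσᵢ² = 0.62 + 1.56 + 2.69 + 1.14 + 0.59 = 6.60
Var(T) = 6.60 + 2 × 5.81 = 18.22
α (item deleted) = (5/4)·(1 − 6.60/18.22) = 0.797

Cronbach's α = 0.797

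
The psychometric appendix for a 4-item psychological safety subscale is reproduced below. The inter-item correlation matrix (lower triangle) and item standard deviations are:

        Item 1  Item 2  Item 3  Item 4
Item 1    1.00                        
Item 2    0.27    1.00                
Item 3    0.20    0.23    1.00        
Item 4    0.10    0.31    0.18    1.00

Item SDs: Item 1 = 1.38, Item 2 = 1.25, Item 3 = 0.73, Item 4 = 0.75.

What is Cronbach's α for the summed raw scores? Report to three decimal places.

Σσ²ᵢ = 1.38² + 1.25² + 0.73² + 0.75² = 4.5623
Covariances σ_ij = r_ij · s_i · s_j:
  σ(Item 1,Item 2) = 0.27 × 1.38 × 1.25 = 0.4657
  σ(Item 1,Item 3) = 0.20 × 1.38 × 0.73 = 0.2015
  σ(Item 1,Item 4) = 0.10 × 1.38 × 0.75 = 0.1035
  σ(Item 2,Item 3) = 0.23 × 1.25 × 0.73 = 0.2099
  σ(Item 2,Item 4) = 0.31 × 1.25 × 0.75 = 0.2906
  σ(Item 3,Item 4) = 0.18 × 0.73 × 0.75 = 0.0985
σ²_T = Σσ²ᵢ + 2·Σσ_ij = 4.5623 + 2 × 1.3697 = 7.3017
α = (4/3)·(1 − 4.5623/7.3017) = 0.500

Cronbach's α = 0.500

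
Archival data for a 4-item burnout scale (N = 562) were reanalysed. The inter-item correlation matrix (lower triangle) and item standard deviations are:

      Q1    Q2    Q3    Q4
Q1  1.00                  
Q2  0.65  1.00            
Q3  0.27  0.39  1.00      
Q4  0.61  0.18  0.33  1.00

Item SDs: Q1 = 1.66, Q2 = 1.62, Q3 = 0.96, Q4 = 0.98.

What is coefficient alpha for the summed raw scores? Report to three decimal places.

Σσ²ᵢ = 1.66² + 1.62² + 0.96² + 0.98² = 7.2620
Covariances σ_ij = r_ij · s_i · s_j:
  σ(Q1,Q2) = 0.65 × 1.66 × 1.62 = 1.7480
  σ(Q1,Q3) = 0.27 × 1.66 × 0.96 = 0.4303
  σ(Q1,Q4) = 0.61 × 1.66 × 0.98 = 0.9923
  σ(Q2,Q3) = 0.39 × 1.62 × 0.96 = 0.6065
  σ(Q2,Q4) = 0.18 × 1.62 × 0.98 = 0.2858
  σ(Q3,Q4) = 0.33 × 0.96 × 0.98 = 0.3105
σ²_T = Σσ²ᵢ + 2·Σσ_ij = 7.2620 + 2 × 4.3734 = 16.0088
α = (4/3)·(1 − 7.2620/16.0088) = 0.728

coefficient alpha = 0.728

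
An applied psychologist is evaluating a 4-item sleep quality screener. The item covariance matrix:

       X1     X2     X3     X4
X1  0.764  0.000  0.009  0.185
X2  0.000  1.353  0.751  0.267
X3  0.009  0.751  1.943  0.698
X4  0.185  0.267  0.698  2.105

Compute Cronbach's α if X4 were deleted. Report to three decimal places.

Remaining items: X1, X2, X3 (k = 3).
ΣVar(i) = 0.764 + 1.353 + 1.943 = 4.060
σ²_total = 4.060 + 2 × 0.760 = 5.580
α (item deleted) = (3/2)·(1 − 4.060/5.580) = 0.409

α = 0.409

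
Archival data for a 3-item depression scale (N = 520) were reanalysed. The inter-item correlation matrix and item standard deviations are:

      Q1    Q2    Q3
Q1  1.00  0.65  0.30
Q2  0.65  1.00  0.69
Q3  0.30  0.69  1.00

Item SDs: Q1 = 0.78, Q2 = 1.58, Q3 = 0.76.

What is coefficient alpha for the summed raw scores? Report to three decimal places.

Σσ²ᵢ = 0.78² + 1.58² + 0.76² = 3.6824
Covariances σ_ij = r_ij · s_i · s_j:
  σ(Q1,Q2) = 0.65 × 0.78 × 1.58 = 0.8011
  σ(Q1,Q3) = 0.30 × 0.78 × 0.76 = 0.1778
  σ(Q2,Q3) = 0.69 × 1.58 × 0.76 = 0.8286
σ²_T = Σσ²ᵢ + 2·Σσ_ij = 3.6824 + 2 × 1.8075 = 7.2974
α = (3/2)·(1 − 3.6824/7.2974) = 0.743

α = 0.743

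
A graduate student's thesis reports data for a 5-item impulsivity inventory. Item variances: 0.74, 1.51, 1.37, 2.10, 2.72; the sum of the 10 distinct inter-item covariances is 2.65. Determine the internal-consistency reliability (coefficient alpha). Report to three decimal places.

Σσ²ᵢ = 0.74 + 1.51 + 1.37 + 2.10 + 2.72 = 8.44
Sum of distinct covariances = 2.65
Var(T) = Σσ²ᵢ + 2·Σcov = 8.44 + 2 × 2.65 = 13.74
α = (5/4)·(1 − 8.44/13.74) = 0.482

α = 0.482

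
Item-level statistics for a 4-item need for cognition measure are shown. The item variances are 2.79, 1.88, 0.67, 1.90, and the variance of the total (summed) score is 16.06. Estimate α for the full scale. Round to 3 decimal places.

Σσ²ᵢ = 2.79 + 1.88 + 0.67 + 1.90 = 7.24
α = (k/(k−1))·(1 − Σσ²ᵢ/Var(T)) = (4/3)·(1 − 7.24/16.06) = 0.732

α = 0.732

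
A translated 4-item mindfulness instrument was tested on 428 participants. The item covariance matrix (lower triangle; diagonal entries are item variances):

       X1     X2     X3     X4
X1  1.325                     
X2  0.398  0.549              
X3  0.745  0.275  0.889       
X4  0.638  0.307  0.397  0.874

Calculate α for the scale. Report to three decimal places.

Σσᵢ² = 1.325 + 0.549 + 0.889 + 0.874 = 3.637
Σ_{i<j} σ_ij = 2.760
Var(T) = 3.637 + 2 × 2.760 = 9.157
α = (k/(k−1))·(1 − Σσᵢ²/Var(T)) = (4/3)·(1 − 3.637/9.157) = 0.804

α = 0.804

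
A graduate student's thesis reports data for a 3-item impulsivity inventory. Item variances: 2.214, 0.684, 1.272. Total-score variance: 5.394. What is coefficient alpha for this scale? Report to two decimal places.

sum of item variances = 2.214 + 0.684 + 1.272 = 4.170
α = (k/(k−1))·(1 − sum of item variances/σ²_T) = (3/2)·(1 − 4.170/5.394) = 0.34

coefficient alpha = 0.34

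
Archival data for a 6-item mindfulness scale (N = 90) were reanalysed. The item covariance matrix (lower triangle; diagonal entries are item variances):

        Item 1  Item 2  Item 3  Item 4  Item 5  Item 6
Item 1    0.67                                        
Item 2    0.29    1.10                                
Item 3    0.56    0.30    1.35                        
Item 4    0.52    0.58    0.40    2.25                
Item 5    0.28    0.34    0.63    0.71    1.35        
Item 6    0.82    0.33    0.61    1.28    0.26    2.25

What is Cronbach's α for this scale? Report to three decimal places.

α = 0.766

sum of item variances = 0.67 + 1.10 + 1.35 + 2.25 + 1.35 + 2.25 = 8.97
Sum of off-diagonal covariances = 7.91
σ²_total = 8.97 + 2 × 7.91 = 24.79
α = (k/(k−1))·(1 − sum of item variances/σ²_total) = (6/5)·(1 − 8.97/24.79) = 0.766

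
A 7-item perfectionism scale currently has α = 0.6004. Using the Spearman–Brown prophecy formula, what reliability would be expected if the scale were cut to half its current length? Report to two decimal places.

Length factor m = 1/2
α' = m·α / (1 − (1−m)·α)
   = 1/2 × 0.6004 / (1 − (1 − 1/2) × 0.6004)
   = 0.3002 / 0.6998 = 0.43

predicted reliability = 0.43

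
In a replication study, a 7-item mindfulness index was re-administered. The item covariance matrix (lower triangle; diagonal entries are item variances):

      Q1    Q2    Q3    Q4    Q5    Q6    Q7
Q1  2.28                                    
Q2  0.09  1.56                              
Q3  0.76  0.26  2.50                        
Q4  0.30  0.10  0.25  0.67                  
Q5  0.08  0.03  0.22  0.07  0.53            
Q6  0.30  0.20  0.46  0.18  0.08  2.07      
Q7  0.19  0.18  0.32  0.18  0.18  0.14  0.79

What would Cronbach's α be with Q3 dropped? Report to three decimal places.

α = 0.442

Remaining items: Q1, Q2, Q4, Q5, Q6, Q7 (k = 6).
Σσᵢ² = 2.28 + 1.56 + 0.67 + 0.53 + 2.07 + 0.79 = 7.90
total variance = 7.90 + 2 × 2.30 = 12.50
α (item deleted) = (6/5)·(1 − 7.90/12.50) = 0.442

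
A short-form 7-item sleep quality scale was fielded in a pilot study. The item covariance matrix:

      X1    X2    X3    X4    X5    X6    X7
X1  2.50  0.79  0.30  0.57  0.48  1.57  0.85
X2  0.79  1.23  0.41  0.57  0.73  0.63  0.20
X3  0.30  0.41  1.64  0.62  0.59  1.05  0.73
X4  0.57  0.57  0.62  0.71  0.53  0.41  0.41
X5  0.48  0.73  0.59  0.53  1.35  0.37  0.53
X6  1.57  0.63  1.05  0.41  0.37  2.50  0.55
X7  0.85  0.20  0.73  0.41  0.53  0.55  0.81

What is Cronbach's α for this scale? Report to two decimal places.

α = 0.82

ΣVar(i) = 2.50 + 1.23 + 1.64 + 0.71 + 1.35 + 2.50 + 0.81 = 10.74
Sum of the distinct covariances = 12.89
total variance = 10.74 + 2 × 12.89 = 36.52
α = (k/(k−1))·(1 − ΣVar(i)/total variance) = (7/6)·(1 − 10.74/36.52) = 0.82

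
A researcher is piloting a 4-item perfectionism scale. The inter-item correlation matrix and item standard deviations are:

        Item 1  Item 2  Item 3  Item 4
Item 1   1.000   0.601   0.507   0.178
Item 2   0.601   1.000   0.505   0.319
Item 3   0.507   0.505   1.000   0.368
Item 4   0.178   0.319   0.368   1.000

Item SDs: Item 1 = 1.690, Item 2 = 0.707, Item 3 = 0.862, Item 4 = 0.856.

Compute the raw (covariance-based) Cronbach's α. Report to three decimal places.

Σσ²ᵢ = 1.690² + 0.707² + 0.862² + 0.856² = 4.8317
Covariances σ_ij = r_ij · s_i · s_j:
  σ(Item 1,Item 2) = 0.601 × 1.690 × 0.707 = 0.7181
  σ(Item 1,Item 3) = 0.507 × 1.690 × 0.862 = 0.7386
  σ(Item 1,Item 4) = 0.178 × 1.690 × 0.856 = 0.2575
  σ(Item 2,Item 3) = 0.505 × 0.707 × 0.862 = 0.3078
  σ(Item 2,Item 4) = 0.319 × 0.707 × 0.856 = 0.1931
  σ(Item 3,Item 4) = 0.368 × 0.862 × 0.856 = 0.2715
σ²_T = Σσ²ᵢ + 2·Σσ_ij = 4.8317 + 2 × 2.4866 = 9.8049
α = (4/3)·(1 − 4.8317/9.8049) = 0.676

α = 0.676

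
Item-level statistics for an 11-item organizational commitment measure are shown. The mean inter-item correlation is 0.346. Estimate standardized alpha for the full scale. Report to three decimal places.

α = 0.853

Standardized α = k·r̄ / (1 + (k−1)·r̄) = 11 × 0.346 / (1 + 10 × 0.346)
  = 3.8060 / 4.4600 = 0.853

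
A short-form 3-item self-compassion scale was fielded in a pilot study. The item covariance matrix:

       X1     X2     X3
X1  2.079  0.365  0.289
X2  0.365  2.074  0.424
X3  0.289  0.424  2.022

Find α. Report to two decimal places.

Σσᵢ² = 2.079 + 2.074 + 2.022 = 6.175
Sum of off-diagonal covariances = 1.078
σ²_T = 6.175 + 2 × 1.078 = 8.331
α = (k/(k−1))·(1 − Σσᵢ²/σ²_T) = (3/2)·(1 − 6.175/8.331) = 0.39

α = 0.39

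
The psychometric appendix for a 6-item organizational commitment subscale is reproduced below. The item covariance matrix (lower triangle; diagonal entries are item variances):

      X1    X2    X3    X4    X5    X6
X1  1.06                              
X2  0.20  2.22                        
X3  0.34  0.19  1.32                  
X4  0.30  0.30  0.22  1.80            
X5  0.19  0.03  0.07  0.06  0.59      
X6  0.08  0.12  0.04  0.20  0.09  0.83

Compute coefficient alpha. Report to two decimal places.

coefficient alpha = 0.46

ΣVar(i) = 1.06 + 2.22 + 1.32 + 1.80 + 0.59 + 0.83 = 7.82
Sum of off-diagonal covariances = 2.43
σ²_total = 7.82 + 2 × 2.43 = 12.68
α = (k/(k−1))·(1 − ΣVar(i)/σ²_total) = (6/5)·(1 − 7.82/12.68) = 0.46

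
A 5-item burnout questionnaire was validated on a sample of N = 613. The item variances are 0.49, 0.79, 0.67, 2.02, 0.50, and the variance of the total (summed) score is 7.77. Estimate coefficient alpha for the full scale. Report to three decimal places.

Σσᵢ² = 0.49 + 0.79 + 0.67 + 2.02 + 0.50 = 4.47
α = (k/(k−1))·(1 − Σσᵢ²/total variance) = (5/4)·(1 − 4.47/7.77) = 0.531

coefficient alpha = 0.531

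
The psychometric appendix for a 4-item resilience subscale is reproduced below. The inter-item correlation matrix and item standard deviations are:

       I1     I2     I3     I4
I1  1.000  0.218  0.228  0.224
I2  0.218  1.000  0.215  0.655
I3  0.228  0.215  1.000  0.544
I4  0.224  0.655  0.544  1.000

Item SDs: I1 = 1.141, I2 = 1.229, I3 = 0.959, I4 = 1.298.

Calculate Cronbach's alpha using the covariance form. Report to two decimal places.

Σσ²ᵢ = 1.141² + 1.229² + 0.959² + 1.298² = 5.4168
Covariances σ_ij = r_ij · s_i · s_j:
  σ(I1,I2) = 0.218 × 1.141 × 1.229 = 0.3057
  σ(I1,I3) = 0.228 × 1.141 × 0.959 = 0.2495
  σ(I1,I4) = 0.224 × 1.141 × 1.298 = 0.3317
  σ(I2,I3) = 0.215 × 1.229 × 0.959 = 0.2534
  σ(I2,I4) = 0.655 × 1.229 × 1.298 = 1.0449
  σ(I3,I4) = 0.544 × 0.959 × 1.298 = 0.6772
σ²_T = Σσ²ᵢ + 2·Σσ_ij = 5.4168 + 2 × 2.8624 = 11.1416
α = (4/3)·(1 − 5.4168/11.1416) = 0.69

α = 0.69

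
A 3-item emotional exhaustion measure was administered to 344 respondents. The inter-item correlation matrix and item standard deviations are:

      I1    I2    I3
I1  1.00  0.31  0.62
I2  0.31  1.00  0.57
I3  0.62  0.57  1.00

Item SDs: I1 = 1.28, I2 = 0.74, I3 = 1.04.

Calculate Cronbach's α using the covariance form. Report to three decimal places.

Σσ²ᵢ = 1.28² + 0.74² + 1.04² = 3.2676
Covariances σ_ij = r_ij · s_i · s_j:
  σ(I1,I2) = 0.31 × 1.28 × 0.74 = 0.2936
  σ(I1,I3) = 0.62 × 1.28 × 1.04 = 0.8253
  σ(I2,I3) = 0.57 × 0.74 × 1.04 = 0.4387
σ²_T = Σσ²ᵢ + 2·Σσ_ij = 3.2676 + 2 × 1.5576 = 6.3828
α = (3/2)·(1 − 3.2676/6.3828) = 0.732

α = 0.732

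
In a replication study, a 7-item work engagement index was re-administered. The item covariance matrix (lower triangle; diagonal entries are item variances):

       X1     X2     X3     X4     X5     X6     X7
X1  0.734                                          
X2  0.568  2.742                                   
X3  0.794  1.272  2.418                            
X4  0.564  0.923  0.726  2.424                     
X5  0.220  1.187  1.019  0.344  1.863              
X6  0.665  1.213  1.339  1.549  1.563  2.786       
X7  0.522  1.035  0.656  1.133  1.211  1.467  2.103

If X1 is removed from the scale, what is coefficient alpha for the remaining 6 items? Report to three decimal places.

α = 0.839

Remaining items: X2, X3, X4, X5, X6, X7 (k = 6).
Σσ²ᵢ = 2.742 + 2.418 + 2.424 + 1.863 + 2.786 + 2.103 = 14.336
σ²_T = 14.336 + 2 × 16.637 = 47.610
α (item deleted) = (6/5)·(1 − 14.336/47.610) = 0.839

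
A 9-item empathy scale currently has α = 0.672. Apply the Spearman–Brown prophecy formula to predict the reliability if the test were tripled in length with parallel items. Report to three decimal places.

predicted reliability = 0.860

Length factor m = 3
α' = m·α / (1 + (m−1)·α)
   = 3 × 0.672 / (1 + (3 − 1) × 0.672)
   = 2.0160 / 2.3440 = 0.860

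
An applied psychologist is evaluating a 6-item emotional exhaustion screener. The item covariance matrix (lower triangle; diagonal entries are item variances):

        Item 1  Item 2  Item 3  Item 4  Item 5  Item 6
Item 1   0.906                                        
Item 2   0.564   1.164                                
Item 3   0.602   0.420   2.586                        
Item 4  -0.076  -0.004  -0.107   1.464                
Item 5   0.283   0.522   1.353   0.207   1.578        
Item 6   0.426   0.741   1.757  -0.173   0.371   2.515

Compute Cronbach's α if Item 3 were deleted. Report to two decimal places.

Remaining items: Item 1, Item 2, Item 4, Item 5, Item 6 (k = 5).
ΣVar(i) = 0.906 + 1.164 + 1.464 + 1.578 + 2.515 = 7.627
σ²_total = 7.627 + 2 × 2.861 = 13.349
α (item deleted) = (5/4)·(1 − 7.627/13.349) = 0.54

Cronbach's α = 0.54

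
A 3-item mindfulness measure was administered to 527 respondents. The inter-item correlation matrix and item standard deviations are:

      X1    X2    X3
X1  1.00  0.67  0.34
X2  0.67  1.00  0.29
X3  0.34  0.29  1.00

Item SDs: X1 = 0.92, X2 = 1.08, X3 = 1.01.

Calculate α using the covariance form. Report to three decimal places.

α = 0.692

Σσ²ᵢ = 0.92² + 1.08² + 1.01² = 3.0329
Covariances σ_ij = r_ij · s_i · s_j:
  σ(X1,X2) = 0.67 × 0.92 × 1.08 = 0.6657
  σ(X1,X3) = 0.34 × 0.92 × 1.01 = 0.3159
  σ(X2,X3) = 0.29 × 1.08 × 1.01 = 0.3163
σ²_T = Σσ²ᵢ + 2·Σσ_ij = 3.0329 + 2 × 1.2979 = 5.6287
α = (3/2)·(1 − 3.0329/5.6287) = 0.692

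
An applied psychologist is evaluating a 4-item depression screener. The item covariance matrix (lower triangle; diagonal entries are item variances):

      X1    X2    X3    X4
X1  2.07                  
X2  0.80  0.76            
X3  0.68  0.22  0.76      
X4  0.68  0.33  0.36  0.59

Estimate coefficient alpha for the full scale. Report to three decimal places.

Σσ²ᵢ = 2.07 + 0.76 + 0.76 + 0.59 = 4.18
Sum of the distinct covariances = 3.07
Var(T) = 4.18 + 2 × 3.07 = 10.32
α = (k/(k−1))·(1 − Σσ²ᵢ/Var(T)) = (4/3)·(1 − 4.18/10.32) = 0.793

coefficient alpha = 0.793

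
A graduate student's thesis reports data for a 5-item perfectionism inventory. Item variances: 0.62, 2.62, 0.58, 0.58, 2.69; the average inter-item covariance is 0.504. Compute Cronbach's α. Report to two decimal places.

sum of item variances = 0.62 + 2.62 + 0.58 + 0.58 + 2.69 = 7.09
Sum of the 10 distinct covariances = 10 × 0.504 = 5.040
Var(T) = sum of item variances + 2·Σcov = 7.09 + 2 × 5.040 = 17.170
α = (5/4)·(1 − 7.09/17.170) = 0.73

Cronbach's α = 0.73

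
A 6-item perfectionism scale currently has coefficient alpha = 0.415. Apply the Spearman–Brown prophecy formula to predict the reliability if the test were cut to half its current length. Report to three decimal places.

Length factor m = 1/2
α' = m·α / (1 − (1−m)·α)
   = 1/2 × 0.415 / (1 − (1 − 1/2) × 0.415)
   = 0.2075 / 0.7925 = 0.262

predicted reliability = 0.262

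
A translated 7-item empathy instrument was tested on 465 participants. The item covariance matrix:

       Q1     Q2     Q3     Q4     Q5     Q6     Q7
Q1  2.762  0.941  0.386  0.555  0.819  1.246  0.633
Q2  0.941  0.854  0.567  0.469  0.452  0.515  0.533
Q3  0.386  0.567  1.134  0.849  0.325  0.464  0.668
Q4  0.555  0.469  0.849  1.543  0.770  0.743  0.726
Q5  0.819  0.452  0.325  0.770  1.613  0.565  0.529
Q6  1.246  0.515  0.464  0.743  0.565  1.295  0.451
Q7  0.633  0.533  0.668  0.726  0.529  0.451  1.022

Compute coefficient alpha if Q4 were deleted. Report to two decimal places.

coefficient alpha = 0.81

Remaining items: Q1, Q2, Q3, Q5, Q6, Q7 (k = 6).
Σσᵢ² = 2.762 + 0.854 + 1.134 + 1.613 + 1.295 + 1.022 = 8.680
σ²_T = 8.680 + 2 × 9.094 = 26.868
α (item deleted) = (6/5)·(1 − 8.680/26.868) = 0.81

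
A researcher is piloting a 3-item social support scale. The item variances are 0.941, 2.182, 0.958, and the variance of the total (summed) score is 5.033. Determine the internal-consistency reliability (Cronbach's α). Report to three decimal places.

Σσᵢ² = 0.941 + 2.182 + 0.958 = 4.081
α = (k/(k−1))·(1 − Σσᵢ²/σ²_T) = (3/2)·(1 − 4.081/5.033) = 0.284

α = 0.284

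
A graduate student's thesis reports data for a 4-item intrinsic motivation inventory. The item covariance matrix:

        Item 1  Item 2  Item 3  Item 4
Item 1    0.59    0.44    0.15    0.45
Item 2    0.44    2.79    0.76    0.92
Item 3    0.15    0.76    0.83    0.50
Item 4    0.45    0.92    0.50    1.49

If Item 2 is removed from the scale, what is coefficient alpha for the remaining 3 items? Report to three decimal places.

Remaining items: Item 1, Item 3, Item 4 (k = 3).
Σσᵢ² = 0.59 + 0.83 + 1.49 = 2.91
σ²_total = 2.91 + 2 × 1.10 = 5.11
α (item deleted) = (3/2)·(1 − 2.91/5.11) = 0.646

α = 0.646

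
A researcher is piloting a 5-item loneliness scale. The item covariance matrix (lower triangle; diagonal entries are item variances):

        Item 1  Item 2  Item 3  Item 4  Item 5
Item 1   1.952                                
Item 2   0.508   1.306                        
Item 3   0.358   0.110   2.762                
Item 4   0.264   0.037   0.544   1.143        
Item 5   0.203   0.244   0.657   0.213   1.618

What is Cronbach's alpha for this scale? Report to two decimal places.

Σσᵢ² = 1.952 + 1.306 + 2.762 + 1.143 + 1.618 = 8.781
Sum of off-diagonal covariances = 3.138
σ²_total = 8.781 + 2 × 3.138 = 15.057
α = (k/(k−1))·(1 − Σσᵢ²/σ²_total) = (5/4)·(1 − 8.781/15.057) = 0.52

Cronbach's alpha = 0.52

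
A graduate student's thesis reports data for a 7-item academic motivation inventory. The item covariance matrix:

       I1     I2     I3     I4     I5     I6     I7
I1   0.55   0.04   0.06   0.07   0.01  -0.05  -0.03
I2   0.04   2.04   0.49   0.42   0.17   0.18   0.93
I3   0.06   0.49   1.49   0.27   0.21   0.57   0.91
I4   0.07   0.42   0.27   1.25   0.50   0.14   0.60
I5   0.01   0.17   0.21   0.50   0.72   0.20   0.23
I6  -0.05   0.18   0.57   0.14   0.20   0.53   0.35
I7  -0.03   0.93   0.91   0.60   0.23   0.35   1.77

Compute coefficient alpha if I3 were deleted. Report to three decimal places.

coefficient alpha = 0.628

Remaining items: I1, I2, I4, I5, I6, I7 (k = 6).
ΣVar(i) = 0.55 + 2.04 + 1.25 + 0.72 + 0.53 + 1.77 = 6.86
total variance = 6.86 + 2 × 3.76 = 14.38
α (item deleted) = (6/5)·(1 − 6.86/14.38) = 0.628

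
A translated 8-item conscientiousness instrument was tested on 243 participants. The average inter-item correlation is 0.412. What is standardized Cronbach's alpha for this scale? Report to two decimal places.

Standardized α = k·r̄ / (1 + (k−1)·r̄) = 8 × 0.412 / (1 + 7 × 0.412)
  = 3.2960 / 3.8840 = 0.85

α = 0.85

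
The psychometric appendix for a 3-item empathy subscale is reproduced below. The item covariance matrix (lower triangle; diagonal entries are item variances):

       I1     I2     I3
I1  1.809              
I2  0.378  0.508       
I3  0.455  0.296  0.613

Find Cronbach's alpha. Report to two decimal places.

Σσ²ᵢ = 1.809 + 0.508 + 0.613 = 2.930
Sum of the distinct covariances = 1.129
total variance = 2.930 + 2 × 1.129 = 5.188
α = (k/(k−1))·(1 − Σσ²ᵢ/total variance) = (3/2)·(1 − 2.930/5.188) = 0.65

Cronbach's alpha = 0.65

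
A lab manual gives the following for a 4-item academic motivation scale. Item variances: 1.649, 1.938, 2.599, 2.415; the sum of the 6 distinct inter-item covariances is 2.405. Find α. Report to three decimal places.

Σσ²ᵢ = 1.649 + 1.938 + 2.599 + 2.415 = 8.601
Sum of distinct covariances = 2.405
Var(T) = Σσ²ᵢ + 2·Σcov = 8.601 + 2 × 2.405 = 13.411
α = (4/3)·(1 − 8.601/13.411) = 0.478

α = 0.478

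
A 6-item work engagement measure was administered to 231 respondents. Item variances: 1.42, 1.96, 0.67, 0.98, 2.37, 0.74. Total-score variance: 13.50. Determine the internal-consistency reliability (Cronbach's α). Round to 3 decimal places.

α = 0.476

Σσ²ᵢ = 1.42 + 1.96 + 0.67 + 0.98 + 2.37 + 0.74 = 8.14
α = (k/(k−1))·(1 − Σσ²ᵢ/σ²_T) = (6/5)·(1 − 8.14/13.50) = 0.476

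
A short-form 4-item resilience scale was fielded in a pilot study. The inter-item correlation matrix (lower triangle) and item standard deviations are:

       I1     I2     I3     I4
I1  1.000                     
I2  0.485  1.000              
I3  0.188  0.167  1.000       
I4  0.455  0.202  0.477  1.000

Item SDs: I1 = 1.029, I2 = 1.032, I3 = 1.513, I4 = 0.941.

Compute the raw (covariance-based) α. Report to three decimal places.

α = 0.632

Σσ²ᵢ = 1.029² + 1.032² + 1.513² + 0.941² = 5.2985
Covariances σ_ij = r_ij · s_i · s_j:
  σ(I1,I2) = 0.485 × 1.029 × 1.032 = 0.5150
  σ(I1,I3) = 0.188 × 1.029 × 1.513 = 0.2927
  σ(I1,I4) = 0.455 × 1.029 × 0.941 = 0.4406
  σ(I2,I3) = 0.167 × 1.032 × 1.513 = 0.2608
  σ(I2,I4) = 0.202 × 1.032 × 0.941 = 0.1962
  σ(I3,I4) = 0.477 × 1.513 × 0.941 = 0.6791
σ²_T = Σσ²ᵢ + 2·Σσ_ij = 5.2985 + 2 × 2.3844 = 10.0673
α = (4/3)·(1 − 5.2985/10.0673) = 0.632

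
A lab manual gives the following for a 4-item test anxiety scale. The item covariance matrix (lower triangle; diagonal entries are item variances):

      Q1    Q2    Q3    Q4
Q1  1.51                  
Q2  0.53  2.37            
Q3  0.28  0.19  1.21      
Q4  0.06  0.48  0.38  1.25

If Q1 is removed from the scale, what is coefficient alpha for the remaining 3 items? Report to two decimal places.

Remaining items: Q2, Q3, Q4 (k = 3).
sum of item variances = 2.37 + 1.21 + 1.25 = 4.83
σ²_T = 4.83 + 2 × 1.05 = 6.93
α (item deleted) = (3/2)·(1 − 4.83/6.93) = 0.45

α = 0.45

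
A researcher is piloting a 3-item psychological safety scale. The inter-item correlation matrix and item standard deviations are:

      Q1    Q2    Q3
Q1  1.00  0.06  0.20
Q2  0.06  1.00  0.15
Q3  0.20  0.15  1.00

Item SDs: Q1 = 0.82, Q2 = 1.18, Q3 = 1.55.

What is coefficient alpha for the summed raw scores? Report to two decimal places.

Σσ²ᵢ = 0.82² + 1.18² + 1.55² = 4.4673
Covariances σ_ij = r_ij · s_i · s_j:
  σ(Q1,Q2) = 0.06 × 0.82 × 1.18 = 0.0581
  σ(Q1,Q3) = 0.20 × 0.82 × 1.55 = 0.2542
  σ(Q2,Q3) = 0.15 × 1.18 × 1.55 = 0.2743
σ²_T = Σσ²ᵢ + 2·Σσ_ij = 4.4673 + 2 × 0.5866 = 5.6405
α = (3/2)·(1 − 4.4673/5.6405) = 0.31

coefficient alpha = 0.31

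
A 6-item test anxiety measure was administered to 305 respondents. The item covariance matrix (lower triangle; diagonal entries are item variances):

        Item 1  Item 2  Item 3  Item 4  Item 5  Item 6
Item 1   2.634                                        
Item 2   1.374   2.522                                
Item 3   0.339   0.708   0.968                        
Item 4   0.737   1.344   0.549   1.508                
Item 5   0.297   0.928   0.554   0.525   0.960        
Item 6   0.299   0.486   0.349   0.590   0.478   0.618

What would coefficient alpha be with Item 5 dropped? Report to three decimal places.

α = 0.777

Remaining items: Item 1, Item 2, Item 3, Item 4, Item 6 (k = 5).
sum of item variances = 2.634 + 2.522 + 0.968 + 1.508 + 0.618 = 8.250
σ²_T = 8.250 + 2 × 6.775 = 21.800
α (item deleted) = (5/4)·(1 − 8.250/21.800) = 0.777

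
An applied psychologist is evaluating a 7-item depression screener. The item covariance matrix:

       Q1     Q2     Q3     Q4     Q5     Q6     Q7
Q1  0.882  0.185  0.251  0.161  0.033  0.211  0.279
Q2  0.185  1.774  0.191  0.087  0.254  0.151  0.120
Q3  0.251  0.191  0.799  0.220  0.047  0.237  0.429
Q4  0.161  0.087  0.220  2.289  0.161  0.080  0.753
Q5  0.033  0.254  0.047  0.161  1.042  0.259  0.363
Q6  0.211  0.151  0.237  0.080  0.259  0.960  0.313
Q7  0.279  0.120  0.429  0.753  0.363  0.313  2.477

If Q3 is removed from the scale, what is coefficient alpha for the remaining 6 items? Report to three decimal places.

Remaining items: Q1, Q2, Q4, Q5, Q6, Q7 (k = 6).
Σσ²ᵢ = 0.882 + 1.774 + 2.289 + 1.042 + 0.960 + 2.477 = 9.424
total variance = 9.424 + 2 × 3.410 = 16.244
α (item deleted) = (6/5)·(1 − 9.424/16.244) = 0.504

α = 0.504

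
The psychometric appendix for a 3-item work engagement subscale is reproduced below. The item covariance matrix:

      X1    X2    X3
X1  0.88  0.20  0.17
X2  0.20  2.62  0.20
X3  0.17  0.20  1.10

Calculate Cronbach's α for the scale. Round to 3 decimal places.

Cronbach's α = 0.298

Σσᵢ² = 0.88 + 2.62 + 1.10 = 4.60
Sum of the distinct covariances = 0.57
σ²_total = 4.60 + 2 × 0.57 = 5.74
α = (k/(k−1))·(1 − Σσᵢ²/σ²_total) = (3/2)·(1 − 4.60/5.74) = 0.298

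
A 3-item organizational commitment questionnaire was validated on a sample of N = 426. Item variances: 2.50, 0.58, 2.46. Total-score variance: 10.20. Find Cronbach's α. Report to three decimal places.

Cronbach's α = 0.685

Σσ²ᵢ = 2.50 + 0.58 + 2.46 = 5.54
α = (k/(k−1))·(1 − Σσ²ᵢ/σ²_T) = (3/2)·(1 − 5.54/10.20) = 0.685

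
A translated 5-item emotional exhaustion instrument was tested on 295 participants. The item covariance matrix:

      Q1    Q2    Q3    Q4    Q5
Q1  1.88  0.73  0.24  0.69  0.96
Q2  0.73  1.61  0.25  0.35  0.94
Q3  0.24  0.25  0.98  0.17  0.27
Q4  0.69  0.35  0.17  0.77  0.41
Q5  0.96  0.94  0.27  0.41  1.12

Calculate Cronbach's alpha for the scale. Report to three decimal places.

sum of item variances = 1.88 + 1.61 + 0.98 + 0.77 + 1.12 = 6.36
Sum of off-diagonal covariances = 5.01
total variance = 6.36 + 2 × 5.01 = 16.38
α = (k/(k−1))·(1 − sum of item variances/total variance) = (5/4)·(1 − 6.36/16.38) = 0.765

Cronbach's alpha = 0.765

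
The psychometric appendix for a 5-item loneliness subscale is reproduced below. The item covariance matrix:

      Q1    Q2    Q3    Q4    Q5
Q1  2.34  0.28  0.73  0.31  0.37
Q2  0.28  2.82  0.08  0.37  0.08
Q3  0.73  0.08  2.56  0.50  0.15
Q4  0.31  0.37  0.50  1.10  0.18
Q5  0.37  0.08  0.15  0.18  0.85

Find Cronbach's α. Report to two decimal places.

Cronbach's α = 0.48

sum of item variances = 2.34 + 2.82 + 2.56 + 1.10 + 0.85 = 9.67
Σ_{i<j} σ_ij = 3.05
Var(T) = 9.67 + 2 × 3.05 = 15.77
α = (k/(k−1))·(1 − sum of item variances/Var(T)) = (5/4)·(1 − 9.67/15.77) = 0.48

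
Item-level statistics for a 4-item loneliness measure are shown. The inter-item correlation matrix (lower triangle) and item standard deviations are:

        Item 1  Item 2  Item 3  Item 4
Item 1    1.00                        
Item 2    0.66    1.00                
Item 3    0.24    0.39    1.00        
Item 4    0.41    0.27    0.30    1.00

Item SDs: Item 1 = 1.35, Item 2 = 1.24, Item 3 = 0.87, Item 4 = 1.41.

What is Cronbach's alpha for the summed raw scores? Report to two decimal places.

Σσ²ᵢ = 1.35² + 1.24² + 0.87² + 1.41² = 6.1051
Covariances σ_ij = r_ij · s_i · s_j:
  σ(Item 1,Item 2) = 0.66 × 1.35 × 1.24 = 1.1048
  σ(Item 1,Item 3) = 0.24 × 1.35 × 0.87 = 0.2819
  σ(Item 1,Item 4) = 0.41 × 1.35 × 1.41 = 0.7804
  σ(Item 2,Item 3) = 0.39 × 1.24 × 0.87 = 0.4207
  σ(Item 2,Item 4) = 0.27 × 1.24 × 1.41 = 0.4721
  σ(Item 3,Item 4) = 0.30 × 0.87 × 1.41 = 0.3680
σ²_T = Σσ²ᵢ + 2·Σσ_ij = 6.1051 + 2 × 3.4279 = 12.9609
α = (4/3)·(1 − 6.1051/12.9609) = 0.71

α = 0.71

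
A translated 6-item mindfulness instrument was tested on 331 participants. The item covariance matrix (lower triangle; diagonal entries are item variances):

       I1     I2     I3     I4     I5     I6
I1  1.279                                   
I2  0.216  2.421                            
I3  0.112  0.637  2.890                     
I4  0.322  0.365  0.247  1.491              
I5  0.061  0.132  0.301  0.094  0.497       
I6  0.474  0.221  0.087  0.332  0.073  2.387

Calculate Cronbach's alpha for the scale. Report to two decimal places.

Σσ²ᵢ = 1.279 + 2.421 + 2.890 + 1.491 + 0.497 + 2.387 = 10.965
Sum of off-diagonal covariances = 3.674
σ²_T = 10.965 + 2 × 3.674 = 18.313
α = (k/(k−1))·(1 − Σσ²ᵢ/σ²_T) = (6/5)·(1 − 10.965/18.313) = 0.48

α = 0.48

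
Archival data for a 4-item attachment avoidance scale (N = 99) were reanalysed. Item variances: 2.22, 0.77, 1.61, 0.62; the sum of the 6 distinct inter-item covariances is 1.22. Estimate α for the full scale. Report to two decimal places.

Σσ²ᵢ = 2.22 + 0.77 + 1.61 + 0.62 = 5.22
Sum of distinct covariances = 1.22
Var(T) = Σσ²ᵢ + 2·Σcov = 5.22 + 2 × 1.22 = 7.66
α = (4/3)·(1 − 5.22/7.66) = 0.42

α = 0.42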